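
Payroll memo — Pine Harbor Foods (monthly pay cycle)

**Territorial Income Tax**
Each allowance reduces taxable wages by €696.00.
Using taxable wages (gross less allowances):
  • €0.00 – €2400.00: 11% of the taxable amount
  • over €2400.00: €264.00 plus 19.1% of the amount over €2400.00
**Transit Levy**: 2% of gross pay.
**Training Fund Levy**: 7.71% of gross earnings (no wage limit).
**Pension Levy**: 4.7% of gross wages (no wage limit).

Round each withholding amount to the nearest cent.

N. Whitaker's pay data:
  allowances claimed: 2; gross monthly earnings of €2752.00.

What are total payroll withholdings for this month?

Territorial Income Tax: taxable = €2752.00 − 2×€696.00 = €1360.00
  11% × €1360.00 = €149.60
Transit Levy: 2% × €2752.00 = €55.04
Training Fund Levy: 7.71% × €2752.00 = €212.18
Pension Levy: 4.7% × €2752.00 = €129.34
Total: €149.60 + €55.04 + €212.18 + €129.34 = €546.16

€546.16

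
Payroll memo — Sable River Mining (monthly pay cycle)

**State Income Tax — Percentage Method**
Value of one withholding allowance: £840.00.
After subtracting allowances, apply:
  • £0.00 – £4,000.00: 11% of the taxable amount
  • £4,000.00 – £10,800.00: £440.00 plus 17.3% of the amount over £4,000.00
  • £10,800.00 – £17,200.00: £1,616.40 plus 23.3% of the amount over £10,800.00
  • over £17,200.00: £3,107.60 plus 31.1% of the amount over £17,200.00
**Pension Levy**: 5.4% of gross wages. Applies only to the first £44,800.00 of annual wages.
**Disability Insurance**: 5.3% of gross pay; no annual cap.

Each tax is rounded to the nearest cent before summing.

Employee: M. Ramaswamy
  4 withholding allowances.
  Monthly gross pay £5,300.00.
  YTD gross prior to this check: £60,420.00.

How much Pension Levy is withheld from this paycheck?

£0.00

Pension Levy: YTD £60,420.00 ≥ cap £44,800.00 → £0.00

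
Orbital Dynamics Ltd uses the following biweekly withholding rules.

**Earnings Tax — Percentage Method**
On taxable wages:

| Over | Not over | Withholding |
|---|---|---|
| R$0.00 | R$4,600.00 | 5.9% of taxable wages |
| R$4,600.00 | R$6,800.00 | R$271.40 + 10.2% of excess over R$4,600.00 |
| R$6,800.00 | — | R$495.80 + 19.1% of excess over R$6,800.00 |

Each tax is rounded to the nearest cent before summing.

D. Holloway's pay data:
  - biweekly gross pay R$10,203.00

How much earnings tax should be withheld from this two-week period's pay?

R$1,145.77

Earnings Tax: taxable = R$10,203.00
  R$495.80 + 19.1% × (R$10,203.00 − R$6,800.00) = R$495.80 + 19.1% × R$3,403.00 = R$1,145.77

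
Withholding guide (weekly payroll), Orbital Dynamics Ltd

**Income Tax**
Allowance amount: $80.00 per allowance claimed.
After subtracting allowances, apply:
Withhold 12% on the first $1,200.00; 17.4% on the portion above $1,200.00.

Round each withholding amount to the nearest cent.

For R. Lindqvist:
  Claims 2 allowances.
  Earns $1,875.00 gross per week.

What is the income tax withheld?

Income Tax: taxable = $1,875.00 − 2×$80.00 = $1,715.00
  $144.00 + 17.4% × ($1,715.00 − $1,200.00) = $144.00 + 17.4% × $515.00 = $233.61

$233.61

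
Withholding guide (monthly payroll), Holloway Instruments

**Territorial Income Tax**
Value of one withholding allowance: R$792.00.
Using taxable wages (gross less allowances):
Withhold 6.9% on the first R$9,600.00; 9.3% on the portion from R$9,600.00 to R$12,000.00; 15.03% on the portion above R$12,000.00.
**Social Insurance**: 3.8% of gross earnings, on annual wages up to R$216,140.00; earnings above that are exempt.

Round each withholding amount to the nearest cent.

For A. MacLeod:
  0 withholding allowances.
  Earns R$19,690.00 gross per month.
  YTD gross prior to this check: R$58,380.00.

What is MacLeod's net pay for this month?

R$16,900.37

Territorial Income Tax: taxable = R$19,690.00
  R$885.60 + 15.03% × (R$19,690.00 − R$12,000.00) = R$885.60 + 15.03% × R$7,690.00 = R$2,041.41
Social Insurance: 3.8% × R$19,690.00 = R$748.22
Total withheld: R$2,041.41 + R$748.22 = R$2,789.63
Net pay: R$19,690.00 − R$2,789.63 = R$16,900.37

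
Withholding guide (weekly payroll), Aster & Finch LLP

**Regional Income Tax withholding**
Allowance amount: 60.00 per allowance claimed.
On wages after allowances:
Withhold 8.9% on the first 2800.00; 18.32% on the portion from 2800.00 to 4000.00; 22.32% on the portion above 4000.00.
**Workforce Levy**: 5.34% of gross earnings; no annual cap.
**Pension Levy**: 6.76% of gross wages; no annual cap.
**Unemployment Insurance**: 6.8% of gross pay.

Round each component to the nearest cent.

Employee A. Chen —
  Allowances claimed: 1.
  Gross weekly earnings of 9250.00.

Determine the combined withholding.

3375.70

Regional Income Tax: taxable = 9250.00 − 1×60.00 = 9190.00
  469.04 + 22.32% × (9190.00 − 4000.00) = 469.04 + 22.32% × 5190.00 = 1627.45
Workforce Levy: 5.34% × 9250.00 = 493.95
Pension Levy: 6.76% × 9250.00 = 625.30
Unemployment Insurance: 6.8% × 9250.00 = 629.00
Total: 1627.45 + 493.95 + 625.30 + 629.00 = 3375.70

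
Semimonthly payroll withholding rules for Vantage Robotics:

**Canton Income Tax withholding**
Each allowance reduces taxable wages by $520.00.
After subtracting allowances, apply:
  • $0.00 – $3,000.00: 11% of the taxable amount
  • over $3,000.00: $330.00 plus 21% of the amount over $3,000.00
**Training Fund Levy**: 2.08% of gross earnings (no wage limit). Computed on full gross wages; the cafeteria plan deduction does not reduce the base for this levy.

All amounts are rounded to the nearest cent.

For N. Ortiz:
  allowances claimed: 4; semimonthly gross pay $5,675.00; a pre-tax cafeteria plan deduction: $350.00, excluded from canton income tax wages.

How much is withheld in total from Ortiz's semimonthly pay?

Canton Income Tax: taxable = $5,675.00 − $350.00 − 4×$520.00 = $3,245.00
  $330.00 + 21% × ($3,245.00 − $3,000.00) = $330.00 + 21% × $245.00 = $381.45
Training Fund Levy: 2.08% × $5,675.00 = $118.04
Total: $381.45 + $118.04 = $499.49

$499.49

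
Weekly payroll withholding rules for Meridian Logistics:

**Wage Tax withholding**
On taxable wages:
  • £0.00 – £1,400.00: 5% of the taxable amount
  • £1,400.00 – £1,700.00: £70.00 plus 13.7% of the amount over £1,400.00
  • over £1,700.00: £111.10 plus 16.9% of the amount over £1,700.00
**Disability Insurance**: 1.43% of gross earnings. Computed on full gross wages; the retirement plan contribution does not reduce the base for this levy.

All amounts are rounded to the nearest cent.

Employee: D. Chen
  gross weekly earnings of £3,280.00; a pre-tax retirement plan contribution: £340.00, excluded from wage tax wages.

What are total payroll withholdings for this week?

Wage Tax: taxable = £3,280.00 − £340.00 = £2,940.00
  £111.10 + 16.9% × (£2,940.00 − £1,700.00) = £111.10 + 16.9% × £1,240.00 = £320.66
Disability Insurance: 1.43% × £3,280.00 = £46.90
Total: £320.66 + £46.90 = £367.56

£367.56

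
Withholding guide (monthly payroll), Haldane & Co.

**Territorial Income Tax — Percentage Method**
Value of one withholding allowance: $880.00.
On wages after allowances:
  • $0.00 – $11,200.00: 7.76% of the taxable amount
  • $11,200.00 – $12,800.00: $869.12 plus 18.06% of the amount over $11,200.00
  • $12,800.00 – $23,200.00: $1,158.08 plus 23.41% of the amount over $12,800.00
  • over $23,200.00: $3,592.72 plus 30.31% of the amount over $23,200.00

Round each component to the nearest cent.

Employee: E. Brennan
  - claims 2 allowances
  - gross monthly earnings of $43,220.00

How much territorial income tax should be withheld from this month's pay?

$9,127.33

Territorial Income Tax: taxable = $43,220.00 − 2×$880.00 = $41,460.00
  $3,592.72 + 30.31% × ($41,460.00 − $23,200.00) = $3,592.72 + 30.31% × $18,260.00 = $9,127.33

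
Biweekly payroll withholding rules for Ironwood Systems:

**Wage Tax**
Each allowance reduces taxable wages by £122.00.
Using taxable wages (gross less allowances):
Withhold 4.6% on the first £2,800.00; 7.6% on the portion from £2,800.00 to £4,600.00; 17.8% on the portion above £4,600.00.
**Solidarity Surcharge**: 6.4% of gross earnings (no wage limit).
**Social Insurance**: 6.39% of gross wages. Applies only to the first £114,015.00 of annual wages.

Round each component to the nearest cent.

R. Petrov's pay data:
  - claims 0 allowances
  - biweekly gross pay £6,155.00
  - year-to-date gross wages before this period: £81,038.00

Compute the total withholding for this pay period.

Wage Tax: taxable = £6,155.00
  £265.60 + 17.8% × (£6,155.00 − £4,600.00) = £265.60 + 17.8% × £1,555.00 = £542.39
Solidarity Surcharge: 6.4% × £6,155.00 = £393.92
Social Insurance: 6.39% × £6,155.00 = £393.30
Total: £542.39 + £393.92 + £393.30 = £1,329.61

£1,329.61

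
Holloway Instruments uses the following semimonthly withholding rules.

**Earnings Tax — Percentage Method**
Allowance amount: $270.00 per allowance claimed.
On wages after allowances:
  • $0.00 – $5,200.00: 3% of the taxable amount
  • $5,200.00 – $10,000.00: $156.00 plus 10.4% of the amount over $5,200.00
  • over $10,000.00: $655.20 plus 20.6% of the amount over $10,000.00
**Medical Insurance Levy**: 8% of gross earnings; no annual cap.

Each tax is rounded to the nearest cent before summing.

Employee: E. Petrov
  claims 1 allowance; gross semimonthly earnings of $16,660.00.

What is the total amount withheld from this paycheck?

Earnings Tax: taxable = $16,660.00 − 1×$270.00 = $16,390.00
  $655.20 + 20.6% × ($16,390.00 − $10,000.00) = $655.20 + 20.6% × $6,390.00 = $1,971.54
Medical Insurance Levy: 8% × $16,660.00 = $1,332.80
Total: $1,971.54 + $1,332.80 = $3,304.34

$3,304.34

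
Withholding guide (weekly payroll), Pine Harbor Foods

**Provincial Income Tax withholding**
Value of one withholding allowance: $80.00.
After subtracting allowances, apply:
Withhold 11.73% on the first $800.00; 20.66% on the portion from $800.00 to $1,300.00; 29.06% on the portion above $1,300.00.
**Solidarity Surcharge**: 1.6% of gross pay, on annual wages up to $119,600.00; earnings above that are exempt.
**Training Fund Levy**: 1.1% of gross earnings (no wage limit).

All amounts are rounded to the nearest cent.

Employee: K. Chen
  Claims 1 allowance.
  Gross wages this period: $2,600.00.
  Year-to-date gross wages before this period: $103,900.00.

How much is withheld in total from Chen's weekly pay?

$621.87

Provincial Income Tax: taxable = $2,600.00 − 1×$80.00 = $2,520.00
  $197.14 + 29.06% × ($2,520.00 − $1,300.00) = $197.14 + 29.06% × $1,220.00 = $551.67
Solidarity Surcharge: 1.6% × $2,600.00 = $41.60
Training Fund Levy: 1.1% × $2,600.00 = $28.60
Total: $551.67 + $41.60 + $28.60 = $621.87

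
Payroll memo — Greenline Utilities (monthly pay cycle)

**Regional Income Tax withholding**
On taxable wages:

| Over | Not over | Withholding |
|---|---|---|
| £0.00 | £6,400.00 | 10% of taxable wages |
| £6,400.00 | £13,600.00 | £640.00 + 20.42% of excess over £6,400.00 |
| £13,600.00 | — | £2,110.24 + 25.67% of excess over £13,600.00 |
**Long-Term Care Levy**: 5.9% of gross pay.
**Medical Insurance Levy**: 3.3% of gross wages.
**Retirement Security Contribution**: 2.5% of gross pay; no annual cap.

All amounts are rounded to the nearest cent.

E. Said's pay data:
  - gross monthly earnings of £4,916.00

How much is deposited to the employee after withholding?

Regional Income Tax: taxable = £4,916.00
  10% × £4,916.00 = £491.60
Long-Term Care Levy: 5.9% × £4,916.00 = £290.04
Medical Insurance Levy: 3.3% × £4,916.00 = £162.23
Retirement Security Contribution: 2.5% × £4,916.00 = £122.90
Total withheld: £491.60 + £290.04 + £162.23 + £122.90 = £1,066.77
Net pay: £4,916.00 − £1,066.77 = £3,849.23

£3,849.23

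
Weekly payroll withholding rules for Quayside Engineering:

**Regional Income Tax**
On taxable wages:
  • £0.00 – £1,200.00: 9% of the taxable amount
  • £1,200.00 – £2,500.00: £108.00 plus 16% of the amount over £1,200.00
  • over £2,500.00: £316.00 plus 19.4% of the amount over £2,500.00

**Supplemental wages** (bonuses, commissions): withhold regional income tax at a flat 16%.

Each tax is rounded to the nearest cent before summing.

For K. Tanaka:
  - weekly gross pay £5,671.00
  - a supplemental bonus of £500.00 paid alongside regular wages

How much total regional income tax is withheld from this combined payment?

Regional Income Tax: taxable = £5,671.00
  £316.00 + 19.4% × (£5,671.00 − £2,500.00) = £316.00 + 19.4% × £3,171.00 = £931.17
Supplemental (16% flat on bonus): 16% × £500.00 = £80.00
Total regional income tax: £931.17 + £80.00 = £1,011.17

£1,011.17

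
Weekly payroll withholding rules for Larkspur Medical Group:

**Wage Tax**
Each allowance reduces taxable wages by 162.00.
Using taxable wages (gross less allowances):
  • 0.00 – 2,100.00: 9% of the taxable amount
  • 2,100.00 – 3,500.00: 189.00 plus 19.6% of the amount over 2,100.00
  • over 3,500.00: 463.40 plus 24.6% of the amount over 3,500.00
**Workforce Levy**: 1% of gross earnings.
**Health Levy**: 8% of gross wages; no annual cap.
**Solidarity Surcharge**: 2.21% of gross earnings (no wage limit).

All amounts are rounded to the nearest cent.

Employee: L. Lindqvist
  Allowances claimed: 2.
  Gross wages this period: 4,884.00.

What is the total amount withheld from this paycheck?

1,271.66

Wage Tax: taxable = 4,884.00 − 2×162.00 = 4,560.00
  463.40 + 24.6% × (4,560.00 − 3,500.00) = 463.40 + 24.6% × 1,060.00 = 724.16
Workforce Levy: 1% × 4,884.00 = 48.84
Health Levy: 8% × 4,884.00 = 390.72
Solidarity Surcharge: 2.21% × 4,884.00 = 107.94
Total: 724.16 + 48.84 + 390.72 + 107.94 = 1,271.66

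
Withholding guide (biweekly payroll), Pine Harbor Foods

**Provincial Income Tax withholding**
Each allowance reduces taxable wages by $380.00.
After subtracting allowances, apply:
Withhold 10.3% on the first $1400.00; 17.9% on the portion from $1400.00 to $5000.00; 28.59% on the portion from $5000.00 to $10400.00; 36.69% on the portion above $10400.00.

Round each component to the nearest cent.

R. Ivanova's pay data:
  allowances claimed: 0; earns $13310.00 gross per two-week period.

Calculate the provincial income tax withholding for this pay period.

Provincial Income Tax: taxable = $13310.00
  $2332.46 + 36.69% × ($13310.00 − $10400.00) = $2332.46 + 36.69% × $2910.00 = $3400.14

$3400.14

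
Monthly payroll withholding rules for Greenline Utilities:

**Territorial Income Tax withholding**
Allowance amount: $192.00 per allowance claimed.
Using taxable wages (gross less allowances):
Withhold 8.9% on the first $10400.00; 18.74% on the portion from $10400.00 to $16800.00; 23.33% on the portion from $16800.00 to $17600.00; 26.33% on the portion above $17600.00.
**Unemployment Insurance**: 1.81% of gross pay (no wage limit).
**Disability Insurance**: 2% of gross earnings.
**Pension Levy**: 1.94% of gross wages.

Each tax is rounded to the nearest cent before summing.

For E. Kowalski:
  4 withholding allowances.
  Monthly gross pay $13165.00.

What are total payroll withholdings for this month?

$2056.83

Territorial Income Tax: taxable = $13165.00 − 4×$192.00 = $12397.00
  $925.60 + 18.74% × ($12397.00 − $10400.00) = $925.60 + 18.74% × $1997.00 = $1299.84
Unemployment Insurance: 1.81% × $13165.00 = $238.29
Disability Insurance: 2% × $13165.00 = $263.30
Pension Levy: 1.94% × $13165.00 = $255.40
Total: $1299.84 + $238.29 + $263.30 + $255.40 = $2056.83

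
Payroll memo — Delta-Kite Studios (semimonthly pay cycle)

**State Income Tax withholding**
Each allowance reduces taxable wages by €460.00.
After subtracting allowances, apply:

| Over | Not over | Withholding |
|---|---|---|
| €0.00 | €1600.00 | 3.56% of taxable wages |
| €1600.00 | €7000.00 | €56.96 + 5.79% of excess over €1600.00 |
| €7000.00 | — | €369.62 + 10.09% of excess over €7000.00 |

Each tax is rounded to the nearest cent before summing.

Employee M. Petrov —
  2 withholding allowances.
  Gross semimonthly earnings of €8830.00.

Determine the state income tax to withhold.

State Income Tax: taxable = €8830.00 − 2×€460.00 = €7910.00
  €369.62 + 10.09% × (€7910.00 − €7000.00) = €369.62 + 10.09% × €910.00 = €461.44

€461.44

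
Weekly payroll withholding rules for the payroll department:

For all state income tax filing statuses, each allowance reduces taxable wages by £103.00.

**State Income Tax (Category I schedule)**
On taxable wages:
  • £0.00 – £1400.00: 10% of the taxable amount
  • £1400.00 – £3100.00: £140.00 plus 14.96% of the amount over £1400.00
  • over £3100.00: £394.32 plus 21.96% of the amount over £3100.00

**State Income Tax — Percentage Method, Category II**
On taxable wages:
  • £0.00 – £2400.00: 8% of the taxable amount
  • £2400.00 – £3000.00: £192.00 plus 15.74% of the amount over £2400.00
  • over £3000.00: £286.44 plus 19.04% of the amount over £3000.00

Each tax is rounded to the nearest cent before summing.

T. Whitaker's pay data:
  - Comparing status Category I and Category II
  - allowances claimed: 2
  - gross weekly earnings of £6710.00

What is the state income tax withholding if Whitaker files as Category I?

State Income Tax (Category I): taxable = £6710.00 − 2×£103.00 = £6504.00
  £394.32 + 21.96% × (£6504.00 − £3100.00) = £394.32 + 21.96% × £3404.00 = £1141.84

£1141.84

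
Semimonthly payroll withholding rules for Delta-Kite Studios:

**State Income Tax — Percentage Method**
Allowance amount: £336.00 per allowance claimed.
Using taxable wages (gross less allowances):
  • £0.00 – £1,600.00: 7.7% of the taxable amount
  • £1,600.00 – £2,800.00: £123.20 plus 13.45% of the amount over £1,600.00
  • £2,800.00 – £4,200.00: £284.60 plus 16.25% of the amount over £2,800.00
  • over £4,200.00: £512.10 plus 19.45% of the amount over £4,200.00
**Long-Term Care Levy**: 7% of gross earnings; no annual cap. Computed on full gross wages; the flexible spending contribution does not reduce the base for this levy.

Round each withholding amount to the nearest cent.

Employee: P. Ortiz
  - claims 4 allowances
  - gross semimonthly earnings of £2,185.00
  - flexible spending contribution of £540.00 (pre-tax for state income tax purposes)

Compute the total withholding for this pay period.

£176.13

State Income Tax: taxable = £2,185.00 − £540.00 − 4×£336.00 = £301.00
  7.7% × £301.00 = £23.18
Long-Term Care Levy: 7% × £2,185.00 = £152.95
Total: £23.18 + £152.95 = £176.13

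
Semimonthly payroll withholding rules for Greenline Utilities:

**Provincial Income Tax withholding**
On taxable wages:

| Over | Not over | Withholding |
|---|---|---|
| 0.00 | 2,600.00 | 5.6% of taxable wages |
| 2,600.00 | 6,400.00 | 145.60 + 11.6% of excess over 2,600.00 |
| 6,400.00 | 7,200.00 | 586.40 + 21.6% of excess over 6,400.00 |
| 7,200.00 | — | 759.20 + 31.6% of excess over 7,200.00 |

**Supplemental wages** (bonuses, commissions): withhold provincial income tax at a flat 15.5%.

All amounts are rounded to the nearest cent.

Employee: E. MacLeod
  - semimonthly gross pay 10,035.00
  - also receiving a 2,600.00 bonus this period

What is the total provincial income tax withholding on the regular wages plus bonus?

Provincial Income Tax: taxable = 10,035.00
  759.20 + 31.6% × (10,035.00 − 7,200.00) = 759.20 + 31.6% × 2,835.00 = 1,655.06
Supplemental (15.5% flat on bonus): 15.5% × 2,600.00 = 403.00
Total provincial income tax: 1,655.06 + 403.00 = 2,058.06

2,058.06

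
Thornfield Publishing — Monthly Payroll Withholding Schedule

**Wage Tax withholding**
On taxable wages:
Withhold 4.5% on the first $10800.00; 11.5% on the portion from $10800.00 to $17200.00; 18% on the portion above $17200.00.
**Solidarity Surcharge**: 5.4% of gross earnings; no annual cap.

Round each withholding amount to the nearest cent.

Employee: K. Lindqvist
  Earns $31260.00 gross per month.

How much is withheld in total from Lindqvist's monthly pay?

$5440.84

Wage Tax: taxable = $31260.00
  $1222.00 + 18% × ($31260.00 − $17200.00) = $1222.00 + 18% × $14060.00 = $3752.80
Solidarity Surcharge: 5.4% × $31260.00 = $1688.04
Total: $3752.80 + $1688.04 = $5440.84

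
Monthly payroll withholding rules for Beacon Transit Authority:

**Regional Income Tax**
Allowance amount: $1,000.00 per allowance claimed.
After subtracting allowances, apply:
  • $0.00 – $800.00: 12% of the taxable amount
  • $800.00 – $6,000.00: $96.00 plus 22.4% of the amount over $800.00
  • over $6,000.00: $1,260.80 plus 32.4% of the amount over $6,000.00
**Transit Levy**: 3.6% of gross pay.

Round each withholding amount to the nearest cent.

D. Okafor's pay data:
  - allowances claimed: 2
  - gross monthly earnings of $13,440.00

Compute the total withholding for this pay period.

Regional Income Tax: taxable = $13,440.00 − 2×$1,000.00 = $11,440.00
  $1,260.80 + 32.4% × ($11,440.00 − $6,000.00) = $1,260.80 + 32.4% × $5,440.00 = $3,023.36
Transit Levy: 3.6% × $13,440.00 = $483.84
Total: $3,023.36 + $483.84 = $3,507.20

$3,507.20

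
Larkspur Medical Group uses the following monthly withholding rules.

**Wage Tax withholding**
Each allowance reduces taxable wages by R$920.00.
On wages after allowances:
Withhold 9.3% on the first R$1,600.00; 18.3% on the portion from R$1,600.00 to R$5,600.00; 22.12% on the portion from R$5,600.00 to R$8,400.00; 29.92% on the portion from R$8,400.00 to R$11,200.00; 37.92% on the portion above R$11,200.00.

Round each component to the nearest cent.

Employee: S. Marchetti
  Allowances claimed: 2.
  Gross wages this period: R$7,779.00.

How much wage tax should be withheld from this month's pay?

R$955.79

Wage Tax: taxable = R$7,779.00 − 2×R$920.00 = R$5,939.00
  R$880.80 + 22.12% × (R$5,939.00 − R$5,600.00) = R$880.80 + 22.12% × R$339.00 = R$955.79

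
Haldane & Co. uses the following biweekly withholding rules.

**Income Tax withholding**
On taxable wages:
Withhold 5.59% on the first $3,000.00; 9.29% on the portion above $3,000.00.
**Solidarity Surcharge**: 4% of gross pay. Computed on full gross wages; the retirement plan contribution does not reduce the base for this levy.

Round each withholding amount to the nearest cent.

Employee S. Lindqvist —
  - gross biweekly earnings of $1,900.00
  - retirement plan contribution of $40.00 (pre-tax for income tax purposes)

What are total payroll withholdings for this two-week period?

Income Tax: taxable = $1,900.00 − $40.00 = $1,860.00
  5.59% × $1,860.00 = $103.97
Solidarity Surcharge: 4% × $1,900.00 = $76.00
Total: $103.97 + $76.00 = $179.97

$179.97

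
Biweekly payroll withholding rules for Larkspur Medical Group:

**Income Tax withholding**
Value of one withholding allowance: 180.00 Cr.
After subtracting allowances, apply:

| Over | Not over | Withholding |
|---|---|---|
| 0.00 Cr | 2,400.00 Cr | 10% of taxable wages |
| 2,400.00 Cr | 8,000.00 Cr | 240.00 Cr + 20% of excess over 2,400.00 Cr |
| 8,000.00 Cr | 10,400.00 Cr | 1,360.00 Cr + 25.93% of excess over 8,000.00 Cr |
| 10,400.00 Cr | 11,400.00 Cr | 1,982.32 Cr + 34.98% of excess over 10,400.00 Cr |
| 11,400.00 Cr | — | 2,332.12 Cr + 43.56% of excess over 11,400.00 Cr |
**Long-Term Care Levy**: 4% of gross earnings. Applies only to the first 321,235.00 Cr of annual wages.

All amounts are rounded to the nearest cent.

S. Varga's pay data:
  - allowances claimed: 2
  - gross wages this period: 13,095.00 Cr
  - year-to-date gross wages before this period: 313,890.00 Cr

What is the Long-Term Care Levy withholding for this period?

293.80 Cr

Long-Term Care Levy: cap 321,235.00 Cr − YTD 313,890.00 Cr = 7,345.00 Cr subject; 4% × 7,345.00 Cr = 293.80 Cr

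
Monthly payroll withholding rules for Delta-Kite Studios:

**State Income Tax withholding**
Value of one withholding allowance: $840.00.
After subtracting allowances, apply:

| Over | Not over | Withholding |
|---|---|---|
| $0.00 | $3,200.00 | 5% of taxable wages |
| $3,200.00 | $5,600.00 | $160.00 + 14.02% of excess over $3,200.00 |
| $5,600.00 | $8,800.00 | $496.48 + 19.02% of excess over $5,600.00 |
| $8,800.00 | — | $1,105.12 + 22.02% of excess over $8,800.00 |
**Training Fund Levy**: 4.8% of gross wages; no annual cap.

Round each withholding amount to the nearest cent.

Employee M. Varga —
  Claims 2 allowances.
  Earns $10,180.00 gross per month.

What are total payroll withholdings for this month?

$1,536.70

State Income Tax: taxable = $10,180.00 − 2×$840.00 = $8,500.00
  $496.48 + 19.02% × ($8,500.00 − $5,600.00) = $496.48 + 19.02% × $2,900.00 = $1,048.06
Training Fund Levy: 4.8% × $10,180.00 = $488.64
Total: $1,048.06 + $488.64 = $1,536.70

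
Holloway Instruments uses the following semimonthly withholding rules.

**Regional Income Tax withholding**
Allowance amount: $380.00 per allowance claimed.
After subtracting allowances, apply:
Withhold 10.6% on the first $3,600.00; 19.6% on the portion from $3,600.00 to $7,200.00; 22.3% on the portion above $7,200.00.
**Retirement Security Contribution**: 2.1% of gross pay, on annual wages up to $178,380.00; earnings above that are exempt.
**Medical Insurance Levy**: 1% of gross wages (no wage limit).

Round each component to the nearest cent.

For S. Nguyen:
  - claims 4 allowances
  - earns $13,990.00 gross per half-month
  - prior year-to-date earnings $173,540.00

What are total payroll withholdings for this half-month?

$2,503.95

Regional Income Tax: taxable = $13,990.00 − 4×$380.00 = $12,470.00
  $1,087.20 + 22.3% × ($12,470.00 − $7,200.00) = $1,087.20 + 22.3% × $5,270.00 = $2,262.41
Retirement Security Contribution: cap $178,380.00 − YTD $173,540.00 = $4,840.00 subject; 2.1% × $4,840.00 = $101.64
Medical Insurance Levy: 1% × $13,990.00 = $139.90
Total: $2,262.41 + $101.64 + $139.90 = $2,503.95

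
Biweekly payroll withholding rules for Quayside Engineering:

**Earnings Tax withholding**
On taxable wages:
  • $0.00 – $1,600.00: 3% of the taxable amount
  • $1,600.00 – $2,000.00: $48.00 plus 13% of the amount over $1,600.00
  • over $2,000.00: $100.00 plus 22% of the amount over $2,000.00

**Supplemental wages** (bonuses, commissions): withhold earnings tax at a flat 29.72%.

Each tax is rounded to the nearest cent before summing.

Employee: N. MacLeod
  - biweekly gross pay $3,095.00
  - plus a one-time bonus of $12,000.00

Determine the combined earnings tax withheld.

Earnings Tax: taxable = $3,095.00
  $100.00 + 22% × ($3,095.00 − $2,000.00) = $100.00 + 22% × $1,095.00 = $340.90
Supplemental (29.72% flat on bonus): 29.72% × $12,000.00 = $3,566.40
Total earnings tax: $340.90 + $3,566.40 = $3,907.30

$3,907.30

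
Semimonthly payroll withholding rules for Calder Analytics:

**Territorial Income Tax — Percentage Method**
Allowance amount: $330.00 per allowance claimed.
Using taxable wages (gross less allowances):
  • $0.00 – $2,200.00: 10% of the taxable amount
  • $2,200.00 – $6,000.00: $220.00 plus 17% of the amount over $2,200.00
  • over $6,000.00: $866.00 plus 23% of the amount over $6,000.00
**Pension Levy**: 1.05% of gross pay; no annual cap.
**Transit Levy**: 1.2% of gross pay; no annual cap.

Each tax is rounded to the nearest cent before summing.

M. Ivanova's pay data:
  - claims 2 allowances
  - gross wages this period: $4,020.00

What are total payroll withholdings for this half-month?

Territorial Income Tax: taxable = $4,020.00 − 2×$330.00 = $3,360.00
  $220.00 + 17% × ($3,360.00 − $2,200.00) = $220.00 + 17% × $1,160.00 = $417.20
Pension Levy: 1.05% × $4,020.00 = $42.21
Transit Levy: 1.2% × $4,020.00 = $48.24
Total: $417.20 + $42.21 + $48.24 = $507.65

$507.65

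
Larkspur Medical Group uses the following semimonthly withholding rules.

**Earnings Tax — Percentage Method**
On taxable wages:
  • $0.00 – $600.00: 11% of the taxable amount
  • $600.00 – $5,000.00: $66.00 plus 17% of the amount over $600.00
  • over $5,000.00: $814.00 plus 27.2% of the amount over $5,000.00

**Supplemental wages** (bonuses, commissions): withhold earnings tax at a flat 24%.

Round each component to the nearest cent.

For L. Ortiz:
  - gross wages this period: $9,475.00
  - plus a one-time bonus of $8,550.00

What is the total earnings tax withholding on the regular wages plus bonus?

$4,083.20

Earnings Tax: taxable = $9,475.00
  $814.00 + 27.2% × ($9,475.00 − $5,000.00) = $814.00 + 27.2% × $4,475.00 = $2,031.20
Supplemental (24% flat on bonus): 24% × $8,550.00 = $2,052.00
Total earnings tax: $2,031.20 + $2,052.00 = $4,083.20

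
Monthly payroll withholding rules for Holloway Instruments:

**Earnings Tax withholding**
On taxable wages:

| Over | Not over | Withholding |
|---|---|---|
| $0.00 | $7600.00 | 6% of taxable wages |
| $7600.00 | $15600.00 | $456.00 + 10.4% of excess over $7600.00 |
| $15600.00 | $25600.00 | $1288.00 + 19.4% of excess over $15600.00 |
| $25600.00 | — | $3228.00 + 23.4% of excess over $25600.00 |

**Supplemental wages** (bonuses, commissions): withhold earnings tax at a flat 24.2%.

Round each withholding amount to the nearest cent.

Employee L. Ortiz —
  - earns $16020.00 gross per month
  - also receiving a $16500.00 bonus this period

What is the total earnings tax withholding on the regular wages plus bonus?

Earnings Tax: taxable = $16020.00
  $1288.00 + 19.4% × ($16020.00 − $15600.00) = $1288.00 + 19.4% × $420.00 = $1369.48
Supplemental (24.2% flat on bonus): 24.2% × $16500.00 = $3993.00
Total earnings tax: $1369.48 + $3993.00 = $5362.48

$5362.48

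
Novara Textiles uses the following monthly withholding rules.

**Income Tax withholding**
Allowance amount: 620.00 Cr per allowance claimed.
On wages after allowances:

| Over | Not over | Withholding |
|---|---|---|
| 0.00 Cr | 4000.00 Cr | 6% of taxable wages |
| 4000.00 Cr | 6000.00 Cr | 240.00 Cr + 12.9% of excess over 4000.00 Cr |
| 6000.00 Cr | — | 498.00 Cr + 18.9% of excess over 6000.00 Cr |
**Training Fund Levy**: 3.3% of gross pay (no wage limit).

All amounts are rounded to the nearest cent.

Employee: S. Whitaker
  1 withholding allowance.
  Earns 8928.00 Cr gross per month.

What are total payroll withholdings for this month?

1228.83 Cr

Income Tax: taxable = 8928.00 Cr − 1×620.00 Cr = 8308.00 Cr
  498.00 Cr + 18.9% × (8308.00 Cr − 6000.00 Cr) = 498.00 Cr + 18.9% × 2308.00 Cr = 934.21 Cr
Training Fund Levy: 3.3% × 8928.00 Cr = 294.62 Cr
Total: 934.21 Cr + 294.62 Cr = 1228.83 Cr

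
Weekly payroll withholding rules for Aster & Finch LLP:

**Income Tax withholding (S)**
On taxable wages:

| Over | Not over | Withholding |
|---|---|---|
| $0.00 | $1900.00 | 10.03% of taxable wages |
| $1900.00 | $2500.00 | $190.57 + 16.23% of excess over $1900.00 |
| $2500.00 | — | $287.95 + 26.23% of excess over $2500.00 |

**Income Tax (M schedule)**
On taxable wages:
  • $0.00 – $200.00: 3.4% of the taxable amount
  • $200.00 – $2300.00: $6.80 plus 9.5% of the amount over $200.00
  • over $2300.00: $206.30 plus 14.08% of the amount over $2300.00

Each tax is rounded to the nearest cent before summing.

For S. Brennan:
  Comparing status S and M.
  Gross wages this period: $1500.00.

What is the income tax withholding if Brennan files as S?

Income Tax (S): taxable = $1500.00
  10.03% × $1500.00 = $150.45

$150.45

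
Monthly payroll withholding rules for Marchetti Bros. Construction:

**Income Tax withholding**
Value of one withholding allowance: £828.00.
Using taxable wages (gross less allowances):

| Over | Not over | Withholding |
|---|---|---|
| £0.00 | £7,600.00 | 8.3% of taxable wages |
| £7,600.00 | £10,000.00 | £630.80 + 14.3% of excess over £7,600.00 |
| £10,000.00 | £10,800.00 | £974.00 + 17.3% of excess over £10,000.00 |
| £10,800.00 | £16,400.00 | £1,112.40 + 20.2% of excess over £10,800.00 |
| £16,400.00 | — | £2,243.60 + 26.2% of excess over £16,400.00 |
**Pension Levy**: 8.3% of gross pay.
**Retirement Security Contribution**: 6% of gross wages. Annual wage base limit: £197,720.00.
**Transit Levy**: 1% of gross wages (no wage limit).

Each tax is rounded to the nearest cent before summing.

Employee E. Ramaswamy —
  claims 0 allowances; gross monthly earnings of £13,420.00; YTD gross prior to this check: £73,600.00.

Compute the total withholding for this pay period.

Income Tax: taxable = £13,420.00
  £1,112.40 + 20.2% × (£13,420.00 − £10,800.00) = £1,112.40 + 20.2% × £2,620.00 = £1,641.64
Pension Levy: 8.3% × £13,420.00 = £1,113.86
Retirement Security Contribution: 6% × £13,420.00 = £805.20
Transit Levy: 1% × £13,420.00 = £134.20
Total: £1,641.64 + £1,113.86 + £805.20 + £134.20 = £3,694.90

£3,694.90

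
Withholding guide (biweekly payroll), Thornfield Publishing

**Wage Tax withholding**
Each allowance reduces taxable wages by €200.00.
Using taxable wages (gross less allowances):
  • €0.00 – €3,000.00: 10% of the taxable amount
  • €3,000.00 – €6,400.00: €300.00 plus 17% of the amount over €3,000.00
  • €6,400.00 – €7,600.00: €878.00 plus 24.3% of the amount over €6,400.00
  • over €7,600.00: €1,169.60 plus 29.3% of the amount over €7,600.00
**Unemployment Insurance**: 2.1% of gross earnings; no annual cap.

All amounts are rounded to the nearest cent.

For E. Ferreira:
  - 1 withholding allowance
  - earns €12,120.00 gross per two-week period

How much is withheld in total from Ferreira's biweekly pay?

€2,689.88

Wage Tax: taxable = €12,120.00 − 1×€200.00 = €11,920.00
  €1,169.60 + 29.3% × (€11,920.00 − €7,600.00) = €1,169.60 + 29.3% × €4,320.00 = €2,435.36
Unemployment Insurance: 2.1% × €12,120.00 = €254.52
Total: €2,435.36 + €254.52 = €2,689.88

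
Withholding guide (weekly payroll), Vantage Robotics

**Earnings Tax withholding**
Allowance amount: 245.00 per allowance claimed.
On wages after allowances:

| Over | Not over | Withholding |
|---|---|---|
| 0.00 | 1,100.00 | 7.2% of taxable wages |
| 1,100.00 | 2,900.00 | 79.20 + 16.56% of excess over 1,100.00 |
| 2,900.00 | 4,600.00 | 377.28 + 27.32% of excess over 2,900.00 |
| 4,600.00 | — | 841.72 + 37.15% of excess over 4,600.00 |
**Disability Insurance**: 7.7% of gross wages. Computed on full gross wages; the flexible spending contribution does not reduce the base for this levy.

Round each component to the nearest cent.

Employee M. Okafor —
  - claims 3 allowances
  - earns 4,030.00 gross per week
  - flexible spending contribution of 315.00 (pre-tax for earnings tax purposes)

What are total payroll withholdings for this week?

Earnings Tax: taxable = 4,030.00 − 315.00 − 3×245.00 = 2,980.00
  377.28 + 27.32% × (2,980.00 − 2,900.00) = 377.28 + 27.32% × 80.00 = 399.14
Disability Insurance: 7.7% × 4,030.00 = 310.31
Total: 399.14 + 310.31 = 709.45

709.45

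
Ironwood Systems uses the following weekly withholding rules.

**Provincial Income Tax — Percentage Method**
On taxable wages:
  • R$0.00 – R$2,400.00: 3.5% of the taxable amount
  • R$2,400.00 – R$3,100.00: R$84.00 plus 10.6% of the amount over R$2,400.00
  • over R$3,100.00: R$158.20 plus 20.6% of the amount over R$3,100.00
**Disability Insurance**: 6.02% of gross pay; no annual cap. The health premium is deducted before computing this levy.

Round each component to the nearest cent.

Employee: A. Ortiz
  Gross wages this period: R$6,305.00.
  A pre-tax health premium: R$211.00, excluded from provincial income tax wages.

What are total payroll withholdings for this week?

R$1,141.82

Provincial Income Tax: taxable = R$6,305.00 − R$211.00 = R$6,094.00
  R$158.20 + 20.6% × (R$6,094.00 − R$3,100.00) = R$158.20 + 20.6% × R$2,994.00 = R$774.96
Disability Insurance: 6.02% × R$6,094.00 = R$366.86
Total: R$774.96 + R$366.86 = R$1,141.82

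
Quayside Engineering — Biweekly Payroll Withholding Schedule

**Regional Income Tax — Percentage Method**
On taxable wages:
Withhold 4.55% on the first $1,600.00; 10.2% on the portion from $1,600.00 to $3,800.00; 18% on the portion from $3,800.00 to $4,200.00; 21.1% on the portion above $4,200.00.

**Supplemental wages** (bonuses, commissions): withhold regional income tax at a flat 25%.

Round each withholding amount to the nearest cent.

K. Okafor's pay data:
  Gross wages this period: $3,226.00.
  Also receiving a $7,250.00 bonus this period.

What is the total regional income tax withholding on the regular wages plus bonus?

$2,051.15

Regional Income Tax: taxable = $3,226.00
  $72.80 + 10.2% × ($3,226.00 − $1,600.00) = $72.80 + 10.2% × $1,626.00 = $238.65
Supplemental (25% flat on bonus): 25% × $7,250.00 = $1,812.50
Total regional income tax: $238.65 + $1,812.50 = $2,051.15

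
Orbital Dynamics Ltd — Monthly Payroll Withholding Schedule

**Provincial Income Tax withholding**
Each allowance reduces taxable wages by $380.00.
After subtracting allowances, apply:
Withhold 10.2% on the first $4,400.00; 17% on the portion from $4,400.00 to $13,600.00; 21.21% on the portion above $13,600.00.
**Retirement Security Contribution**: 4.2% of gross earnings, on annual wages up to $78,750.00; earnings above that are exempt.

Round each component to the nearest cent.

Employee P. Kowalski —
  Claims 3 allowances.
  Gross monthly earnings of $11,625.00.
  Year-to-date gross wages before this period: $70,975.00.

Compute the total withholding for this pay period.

$1,809.80

Provincial Income Tax: taxable = $11,625.00 − 3×$380.00 = $10,485.00
  $448.80 + 17% × ($10,485.00 − $4,400.00) = $448.80 + 17% × $6,085.00 = $1,483.25
Retirement Security Contribution: cap $78,750.00 − YTD $70,975.00 = $7,775.00 subject; 4.2% × $7,775.00 = $326.55
Total: $1,483.25 + $326.55 = $1,809.80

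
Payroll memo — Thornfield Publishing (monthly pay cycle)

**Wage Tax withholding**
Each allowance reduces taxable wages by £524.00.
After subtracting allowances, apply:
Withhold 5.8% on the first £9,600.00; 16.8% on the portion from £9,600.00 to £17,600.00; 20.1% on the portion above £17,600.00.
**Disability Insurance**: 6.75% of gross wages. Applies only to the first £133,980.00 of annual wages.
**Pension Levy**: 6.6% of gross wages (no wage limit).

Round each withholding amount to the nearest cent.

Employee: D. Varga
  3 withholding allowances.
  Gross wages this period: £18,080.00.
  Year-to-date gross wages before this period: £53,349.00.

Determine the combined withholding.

Wage Tax: taxable = £18,080.00 − 3×£524.00 = £16,508.00
  £556.80 + 16.8% × (£16,508.00 − £9,600.00) = £556.80 + 16.8% × £6,908.00 = £1,717.34
Disability Insurance: 6.75% × £18,080.00 = £1,220.40
Pension Levy: 6.6% × £18,080.00 = £1,193.28
Total: £1,717.34 + £1,220.40 + £1,193.28 = £4,131.02

£4,131.02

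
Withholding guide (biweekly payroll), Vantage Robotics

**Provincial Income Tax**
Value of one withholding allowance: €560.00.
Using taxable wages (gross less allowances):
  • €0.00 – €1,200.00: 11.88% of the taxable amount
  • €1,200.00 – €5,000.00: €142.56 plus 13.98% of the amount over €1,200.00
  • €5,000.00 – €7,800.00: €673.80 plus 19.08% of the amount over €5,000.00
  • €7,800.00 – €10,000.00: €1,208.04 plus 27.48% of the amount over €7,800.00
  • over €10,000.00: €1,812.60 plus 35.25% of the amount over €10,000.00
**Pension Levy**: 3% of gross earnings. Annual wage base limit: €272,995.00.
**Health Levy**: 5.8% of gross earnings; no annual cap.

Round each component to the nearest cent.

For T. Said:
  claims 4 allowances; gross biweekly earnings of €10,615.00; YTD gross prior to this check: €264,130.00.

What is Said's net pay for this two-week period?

€8,367.33

Provincial Income Tax: taxable = €10,615.00 − 4×€560.00 = €8,375.00
  €1,208.04 + 27.48% × (€8,375.00 − €7,800.00) = €1,208.04 + 27.48% × €575.00 = €1,366.05
Pension Levy: cap €272,995.00 − YTD €264,130.00 = €8,865.00 subject; 3% × €8,865.00 = €265.95
Health Levy: 5.8% × €10,615.00 = €615.67
Total withheld: €1,366.05 + €265.95 + €615.67 = €2,247.67
Net pay: €10,615.00 − €2,247.67 = €8,367.33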